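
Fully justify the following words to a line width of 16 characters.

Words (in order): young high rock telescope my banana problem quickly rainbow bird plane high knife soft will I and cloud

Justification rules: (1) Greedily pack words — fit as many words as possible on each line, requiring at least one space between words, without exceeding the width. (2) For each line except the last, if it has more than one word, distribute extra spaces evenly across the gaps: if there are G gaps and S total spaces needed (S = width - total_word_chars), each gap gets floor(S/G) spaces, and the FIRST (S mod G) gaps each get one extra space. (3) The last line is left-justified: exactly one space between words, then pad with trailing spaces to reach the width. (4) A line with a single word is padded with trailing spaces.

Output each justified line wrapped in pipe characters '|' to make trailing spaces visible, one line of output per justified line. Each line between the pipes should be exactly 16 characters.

Line 1: ['young', 'high', 'rock'] (min_width=15, slack=1)
Line 2: ['telescope', 'my'] (min_width=12, slack=4)
Line 3: ['banana', 'problem'] (min_width=14, slack=2)
Line 4: ['quickly', 'rainbow'] (min_width=15, slack=1)
Line 5: ['bird', 'plane', 'high'] (min_width=15, slack=1)
Line 6: ['knife', 'soft', 'will'] (min_width=15, slack=1)
Line 7: ['I', 'and', 'cloud'] (min_width=11, slack=5)

Answer: |young  high rock|
|telescope     my|
|banana   problem|
|quickly  rainbow|
|bird  plane high|
|knife  soft will|
|I and cloud     |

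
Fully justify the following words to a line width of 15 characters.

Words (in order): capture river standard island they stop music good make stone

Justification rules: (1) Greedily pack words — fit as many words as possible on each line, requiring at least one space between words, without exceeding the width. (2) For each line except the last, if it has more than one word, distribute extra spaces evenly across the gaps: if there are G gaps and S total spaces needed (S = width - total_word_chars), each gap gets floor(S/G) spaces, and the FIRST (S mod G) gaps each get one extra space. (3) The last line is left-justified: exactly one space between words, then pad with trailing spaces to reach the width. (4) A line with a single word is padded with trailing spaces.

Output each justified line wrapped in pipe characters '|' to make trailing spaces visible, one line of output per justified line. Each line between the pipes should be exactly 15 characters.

Line 1: ['capture', 'river'] (min_width=13, slack=2)
Line 2: ['standard', 'island'] (min_width=15, slack=0)
Line 3: ['they', 'stop', 'music'] (min_width=15, slack=0)
Line 4: ['good', 'make', 'stone'] (min_width=15, slack=0)

Answer: |capture   river|
|standard island|
|they stop music|
|good make stone|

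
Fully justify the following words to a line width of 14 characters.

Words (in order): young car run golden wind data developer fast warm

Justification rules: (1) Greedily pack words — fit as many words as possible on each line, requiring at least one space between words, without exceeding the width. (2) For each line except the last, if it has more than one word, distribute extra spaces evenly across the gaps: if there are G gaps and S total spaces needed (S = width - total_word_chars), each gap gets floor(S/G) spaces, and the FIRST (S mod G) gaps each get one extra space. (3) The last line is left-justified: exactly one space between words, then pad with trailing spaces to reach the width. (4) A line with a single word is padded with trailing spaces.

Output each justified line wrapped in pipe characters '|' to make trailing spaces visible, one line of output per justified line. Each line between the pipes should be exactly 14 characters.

Answer: |young  car run|
|golden    wind|
|data developer|
|fast warm     |

Derivation:
Line 1: ['young', 'car', 'run'] (min_width=13, slack=1)
Line 2: ['golden', 'wind'] (min_width=11, slack=3)
Line 3: ['data', 'developer'] (min_width=14, slack=0)
Line 4: ['fast', 'warm'] (min_width=9, slack=5)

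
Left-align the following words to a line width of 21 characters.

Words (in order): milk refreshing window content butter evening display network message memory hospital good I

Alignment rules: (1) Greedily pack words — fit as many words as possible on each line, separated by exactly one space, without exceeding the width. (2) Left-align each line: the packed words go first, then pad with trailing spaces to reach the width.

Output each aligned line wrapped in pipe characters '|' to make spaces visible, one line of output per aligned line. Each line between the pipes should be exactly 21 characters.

Answer: |milk refreshing      |
|window content butter|
|evening display      |
|network message      |
|memory hospital good |
|I                    |

Derivation:
Line 1: ['milk', 'refreshing'] (min_width=15, slack=6)
Line 2: ['window', 'content', 'butter'] (min_width=21, slack=0)
Line 3: ['evening', 'display'] (min_width=15, slack=6)
Line 4: ['network', 'message'] (min_width=15, slack=6)
Line 5: ['memory', 'hospital', 'good'] (min_width=20, slack=1)
Line 6: ['I'] (min_width=1, slack=20)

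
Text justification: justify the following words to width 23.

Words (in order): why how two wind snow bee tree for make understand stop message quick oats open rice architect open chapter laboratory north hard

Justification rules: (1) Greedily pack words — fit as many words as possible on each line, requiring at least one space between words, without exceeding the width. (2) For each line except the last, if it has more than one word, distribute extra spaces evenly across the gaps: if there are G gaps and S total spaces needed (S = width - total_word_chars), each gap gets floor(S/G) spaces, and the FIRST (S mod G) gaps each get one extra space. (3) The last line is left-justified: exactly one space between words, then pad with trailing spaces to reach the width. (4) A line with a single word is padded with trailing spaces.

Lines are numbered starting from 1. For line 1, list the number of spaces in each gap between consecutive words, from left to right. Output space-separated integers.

Line 1: ['why', 'how', 'two', 'wind', 'snow'] (min_width=21, slack=2)
Line 2: ['bee', 'tree', 'for', 'make'] (min_width=17, slack=6)
Line 3: ['understand', 'stop', 'message'] (min_width=23, slack=0)
Line 4: ['quick', 'oats', 'open', 'rice'] (min_width=20, slack=3)
Line 5: ['architect', 'open', 'chapter'] (min_width=22, slack=1)
Line 6: ['laboratory', 'north', 'hard'] (min_width=21, slack=2)

Answer: 2 2 1 1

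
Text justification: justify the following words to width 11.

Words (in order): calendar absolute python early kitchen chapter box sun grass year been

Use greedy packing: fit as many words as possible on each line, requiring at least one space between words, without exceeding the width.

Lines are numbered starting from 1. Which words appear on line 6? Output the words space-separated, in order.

Answer: chapter box

Derivation:
Line 1: ['calendar'] (min_width=8, slack=3)
Line 2: ['absolute'] (min_width=8, slack=3)
Line 3: ['python'] (min_width=6, slack=5)
Line 4: ['early'] (min_width=5, slack=6)
Line 5: ['kitchen'] (min_width=7, slack=4)
Line 6: ['chapter', 'box'] (min_width=11, slack=0)
Line 7: ['sun', 'grass'] (min_width=9, slack=2)
Line 8: ['year', 'been'] (min_width=9, slack=2)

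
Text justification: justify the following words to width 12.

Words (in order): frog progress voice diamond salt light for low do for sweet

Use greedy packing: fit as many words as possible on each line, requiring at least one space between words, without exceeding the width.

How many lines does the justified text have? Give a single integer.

Line 1: ['frog'] (min_width=4, slack=8)
Line 2: ['progress'] (min_width=8, slack=4)
Line 3: ['voice'] (min_width=5, slack=7)
Line 4: ['diamond', 'salt'] (min_width=12, slack=0)
Line 5: ['light', 'for'] (min_width=9, slack=3)
Line 6: ['low', 'do', 'for'] (min_width=10, slack=2)
Line 7: ['sweet'] (min_width=5, slack=7)
Total lines: 7

Answer: 7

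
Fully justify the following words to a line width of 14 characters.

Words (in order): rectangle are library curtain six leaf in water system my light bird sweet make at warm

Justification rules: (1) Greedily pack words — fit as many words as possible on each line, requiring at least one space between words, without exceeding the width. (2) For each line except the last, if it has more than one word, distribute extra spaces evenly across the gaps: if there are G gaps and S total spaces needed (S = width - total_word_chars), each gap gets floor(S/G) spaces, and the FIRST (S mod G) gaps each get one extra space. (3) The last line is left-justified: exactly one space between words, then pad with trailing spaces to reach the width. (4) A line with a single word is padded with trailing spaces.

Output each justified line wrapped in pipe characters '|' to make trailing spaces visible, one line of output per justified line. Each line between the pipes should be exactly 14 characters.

Answer: |rectangle  are|
|library       |
|curtain    six|
|leaf  in water|
|system      my|
|light     bird|
|sweet  make at|
|warm          |

Derivation:
Line 1: ['rectangle', 'are'] (min_width=13, slack=1)
Line 2: ['library'] (min_width=7, slack=7)
Line 3: ['curtain', 'six'] (min_width=11, slack=3)
Line 4: ['leaf', 'in', 'water'] (min_width=13, slack=1)
Line 5: ['system', 'my'] (min_width=9, slack=5)
Line 6: ['light', 'bird'] (min_width=10, slack=4)
Line 7: ['sweet', 'make', 'at'] (min_width=13, slack=1)
Line 8: ['warm'] (min_width=4, slack=10)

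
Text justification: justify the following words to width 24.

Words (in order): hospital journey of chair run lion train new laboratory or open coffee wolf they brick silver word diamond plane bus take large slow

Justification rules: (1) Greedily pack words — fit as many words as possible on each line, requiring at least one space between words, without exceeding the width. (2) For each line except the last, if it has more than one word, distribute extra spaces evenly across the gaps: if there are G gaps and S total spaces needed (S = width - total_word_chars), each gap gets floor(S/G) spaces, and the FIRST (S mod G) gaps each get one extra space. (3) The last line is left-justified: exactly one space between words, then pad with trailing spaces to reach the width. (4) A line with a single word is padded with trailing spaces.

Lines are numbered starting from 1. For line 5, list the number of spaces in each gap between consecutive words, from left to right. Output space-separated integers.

Line 1: ['hospital', 'journey', 'of'] (min_width=19, slack=5)
Line 2: ['chair', 'run', 'lion', 'train', 'new'] (min_width=24, slack=0)
Line 3: ['laboratory', 'or', 'open'] (min_width=18, slack=6)
Line 4: ['coffee', 'wolf', 'they', 'brick'] (min_width=22, slack=2)
Line 5: ['silver', 'word', 'diamond'] (min_width=19, slack=5)
Line 6: ['plane', 'bus', 'take', 'large'] (min_width=20, slack=4)
Line 7: ['slow'] (min_width=4, slack=20)

Answer: 4 3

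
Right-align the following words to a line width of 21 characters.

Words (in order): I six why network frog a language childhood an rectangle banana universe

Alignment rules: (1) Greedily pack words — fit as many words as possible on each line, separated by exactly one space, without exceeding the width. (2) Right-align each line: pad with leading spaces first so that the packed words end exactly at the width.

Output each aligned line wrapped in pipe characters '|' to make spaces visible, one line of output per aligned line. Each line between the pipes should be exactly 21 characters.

Line 1: ['I', 'six', 'why', 'network'] (min_width=17, slack=4)
Line 2: ['frog', 'a', 'language'] (min_width=15, slack=6)
Line 3: ['childhood', 'an'] (min_width=12, slack=9)
Line 4: ['rectangle', 'banana'] (min_width=16, slack=5)
Line 5: ['universe'] (min_width=8, slack=13)

Answer: |    I six why network|
|      frog a language|
|         childhood an|
|     rectangle banana|
|             universe|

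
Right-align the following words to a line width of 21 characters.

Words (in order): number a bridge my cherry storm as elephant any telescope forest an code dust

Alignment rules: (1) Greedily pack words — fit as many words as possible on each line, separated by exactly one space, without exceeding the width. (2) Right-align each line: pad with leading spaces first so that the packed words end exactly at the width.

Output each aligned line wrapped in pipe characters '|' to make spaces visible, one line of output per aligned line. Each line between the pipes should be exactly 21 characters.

Line 1: ['number', 'a', 'bridge', 'my'] (min_width=18, slack=3)
Line 2: ['cherry', 'storm', 'as'] (min_width=15, slack=6)
Line 3: ['elephant', 'any'] (min_width=12, slack=9)
Line 4: ['telescope', 'forest', 'an'] (min_width=19, slack=2)
Line 5: ['code', 'dust'] (min_width=9, slack=12)

Answer: |   number a bridge my|
|      cherry storm as|
|         elephant any|
|  telescope forest an|
|            code dust|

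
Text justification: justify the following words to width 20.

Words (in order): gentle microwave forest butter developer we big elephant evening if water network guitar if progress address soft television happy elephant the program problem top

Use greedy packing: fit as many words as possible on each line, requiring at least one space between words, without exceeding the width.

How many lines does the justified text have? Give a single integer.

Answer: 9

Derivation:
Line 1: ['gentle', 'microwave'] (min_width=16, slack=4)
Line 2: ['forest', 'butter'] (min_width=13, slack=7)
Line 3: ['developer', 'we', 'big'] (min_width=16, slack=4)
Line 4: ['elephant', 'evening', 'if'] (min_width=19, slack=1)
Line 5: ['water', 'network', 'guitar'] (min_width=20, slack=0)
Line 6: ['if', 'progress', 'address'] (min_width=19, slack=1)
Line 7: ['soft', 'television'] (min_width=15, slack=5)
Line 8: ['happy', 'elephant', 'the'] (min_width=18, slack=2)
Line 9: ['program', 'problem', 'top'] (min_width=19, slack=1)
Total lines: 9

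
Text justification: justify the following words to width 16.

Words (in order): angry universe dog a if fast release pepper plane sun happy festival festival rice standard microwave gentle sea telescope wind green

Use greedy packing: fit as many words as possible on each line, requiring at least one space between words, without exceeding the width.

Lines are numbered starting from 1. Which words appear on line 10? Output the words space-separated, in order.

Line 1: ['angry', 'universe'] (min_width=14, slack=2)
Line 2: ['dog', 'a', 'if', 'fast'] (min_width=13, slack=3)
Line 3: ['release', 'pepper'] (min_width=14, slack=2)
Line 4: ['plane', 'sun', 'happy'] (min_width=15, slack=1)
Line 5: ['festival'] (min_width=8, slack=8)
Line 6: ['festival', 'rice'] (min_width=13, slack=3)
Line 7: ['standard'] (min_width=8, slack=8)
Line 8: ['microwave', 'gentle'] (min_width=16, slack=0)
Line 9: ['sea', 'telescope'] (min_width=13, slack=3)
Line 10: ['wind', 'green'] (min_width=10, slack=6)

Answer: wind green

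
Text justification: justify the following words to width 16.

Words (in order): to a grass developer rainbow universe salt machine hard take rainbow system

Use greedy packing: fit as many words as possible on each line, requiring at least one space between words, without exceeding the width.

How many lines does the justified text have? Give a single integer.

Answer: 6

Derivation:
Line 1: ['to', 'a', 'grass'] (min_width=10, slack=6)
Line 2: ['developer'] (min_width=9, slack=7)
Line 3: ['rainbow', 'universe'] (min_width=16, slack=0)
Line 4: ['salt', 'machine'] (min_width=12, slack=4)
Line 5: ['hard', 'take'] (min_width=9, slack=7)
Line 6: ['rainbow', 'system'] (min_width=14, slack=2)
Total lines: 6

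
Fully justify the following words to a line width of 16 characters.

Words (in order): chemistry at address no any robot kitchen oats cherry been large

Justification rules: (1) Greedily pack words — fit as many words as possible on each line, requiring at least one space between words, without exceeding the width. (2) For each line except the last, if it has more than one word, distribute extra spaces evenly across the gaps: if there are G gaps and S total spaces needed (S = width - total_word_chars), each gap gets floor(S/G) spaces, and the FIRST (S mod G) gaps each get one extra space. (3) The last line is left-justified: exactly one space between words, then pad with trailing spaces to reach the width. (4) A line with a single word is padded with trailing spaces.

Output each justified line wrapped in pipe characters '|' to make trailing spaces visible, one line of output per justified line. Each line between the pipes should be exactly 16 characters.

Line 1: ['chemistry', 'at'] (min_width=12, slack=4)
Line 2: ['address', 'no', 'any'] (min_width=14, slack=2)
Line 3: ['robot', 'kitchen'] (min_width=13, slack=3)
Line 4: ['oats', 'cherry', 'been'] (min_width=16, slack=0)
Line 5: ['large'] (min_width=5, slack=11)

Answer: |chemistry     at|
|address  no  any|
|robot    kitchen|
|oats cherry been|
|large           |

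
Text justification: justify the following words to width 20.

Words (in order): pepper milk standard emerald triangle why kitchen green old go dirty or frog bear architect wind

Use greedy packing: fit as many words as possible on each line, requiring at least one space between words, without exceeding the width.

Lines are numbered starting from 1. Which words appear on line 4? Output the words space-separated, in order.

Answer: dirty or frog bear

Derivation:
Line 1: ['pepper', 'milk', 'standard'] (min_width=20, slack=0)
Line 2: ['emerald', 'triangle', 'why'] (min_width=20, slack=0)
Line 3: ['kitchen', 'green', 'old', 'go'] (min_width=20, slack=0)
Line 4: ['dirty', 'or', 'frog', 'bear'] (min_width=18, slack=2)
Line 5: ['architect', 'wind'] (min_width=14, slack=6)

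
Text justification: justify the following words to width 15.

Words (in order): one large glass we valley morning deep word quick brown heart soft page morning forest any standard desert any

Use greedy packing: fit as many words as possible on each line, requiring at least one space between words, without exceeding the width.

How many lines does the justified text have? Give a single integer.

Line 1: ['one', 'large', 'glass'] (min_width=15, slack=0)
Line 2: ['we', 'valley'] (min_width=9, slack=6)
Line 3: ['morning', 'deep'] (min_width=12, slack=3)
Line 4: ['word', 'quick'] (min_width=10, slack=5)
Line 5: ['brown', 'heart'] (min_width=11, slack=4)
Line 6: ['soft', 'page'] (min_width=9, slack=6)
Line 7: ['morning', 'forest'] (min_width=14, slack=1)
Line 8: ['any', 'standard'] (min_width=12, slack=3)
Line 9: ['desert', 'any'] (min_width=10, slack=5)
Total lines: 9

Answer: 9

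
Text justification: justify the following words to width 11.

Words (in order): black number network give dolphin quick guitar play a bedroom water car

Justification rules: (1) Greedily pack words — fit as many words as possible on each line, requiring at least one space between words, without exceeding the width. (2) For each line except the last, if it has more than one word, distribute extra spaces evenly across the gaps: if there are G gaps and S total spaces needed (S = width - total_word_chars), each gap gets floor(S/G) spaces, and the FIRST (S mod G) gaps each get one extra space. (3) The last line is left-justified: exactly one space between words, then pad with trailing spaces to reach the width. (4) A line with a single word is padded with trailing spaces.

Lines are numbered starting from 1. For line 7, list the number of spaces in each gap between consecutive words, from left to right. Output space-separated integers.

Answer: 1

Derivation:
Line 1: ['black'] (min_width=5, slack=6)
Line 2: ['number'] (min_width=6, slack=5)
Line 3: ['network'] (min_width=7, slack=4)
Line 4: ['give'] (min_width=4, slack=7)
Line 5: ['dolphin'] (min_width=7, slack=4)
Line 6: ['quick'] (min_width=5, slack=6)
Line 7: ['guitar', 'play'] (min_width=11, slack=0)
Line 8: ['a', 'bedroom'] (min_width=9, slack=2)
Line 9: ['water', 'car'] (min_width=9, slack=2)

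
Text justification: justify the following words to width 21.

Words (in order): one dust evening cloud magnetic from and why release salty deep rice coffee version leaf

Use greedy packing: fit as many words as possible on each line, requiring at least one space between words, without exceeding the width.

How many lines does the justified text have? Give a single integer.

Line 1: ['one', 'dust', 'evening'] (min_width=16, slack=5)
Line 2: ['cloud', 'magnetic', 'from'] (min_width=19, slack=2)
Line 3: ['and', 'why', 'release', 'salty'] (min_width=21, slack=0)
Line 4: ['deep', 'rice', 'coffee'] (min_width=16, slack=5)
Line 5: ['version', 'leaf'] (min_width=12, slack=9)
Total lines: 5

Answer: 5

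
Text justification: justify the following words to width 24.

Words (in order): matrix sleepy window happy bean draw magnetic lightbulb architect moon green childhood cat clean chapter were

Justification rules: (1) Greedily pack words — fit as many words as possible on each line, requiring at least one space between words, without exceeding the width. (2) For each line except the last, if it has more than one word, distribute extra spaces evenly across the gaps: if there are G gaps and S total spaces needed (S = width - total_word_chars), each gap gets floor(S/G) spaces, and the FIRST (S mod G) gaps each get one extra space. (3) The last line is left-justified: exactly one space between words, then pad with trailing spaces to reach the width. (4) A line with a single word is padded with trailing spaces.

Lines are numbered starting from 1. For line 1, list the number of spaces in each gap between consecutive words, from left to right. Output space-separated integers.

Answer: 3 3

Derivation:
Line 1: ['matrix', 'sleepy', 'window'] (min_width=20, slack=4)
Line 2: ['happy', 'bean', 'draw', 'magnetic'] (min_width=24, slack=0)
Line 3: ['lightbulb', 'architect', 'moon'] (min_width=24, slack=0)
Line 4: ['green', 'childhood', 'cat'] (min_width=19, slack=5)
Line 5: ['clean', 'chapter', 'were'] (min_width=18, slack=6)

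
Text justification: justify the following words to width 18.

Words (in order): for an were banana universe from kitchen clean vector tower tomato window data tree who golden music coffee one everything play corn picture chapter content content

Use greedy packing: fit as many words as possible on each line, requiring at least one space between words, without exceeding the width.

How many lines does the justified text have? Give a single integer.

Line 1: ['for', 'an', 'were', 'banana'] (min_width=18, slack=0)
Line 2: ['universe', 'from'] (min_width=13, slack=5)
Line 3: ['kitchen', 'clean'] (min_width=13, slack=5)
Line 4: ['vector', 'tower'] (min_width=12, slack=6)
Line 5: ['tomato', 'window', 'data'] (min_width=18, slack=0)
Line 6: ['tree', 'who', 'golden'] (min_width=15, slack=3)
Line 7: ['music', 'coffee', 'one'] (min_width=16, slack=2)
Line 8: ['everything', 'play'] (min_width=15, slack=3)
Line 9: ['corn', 'picture'] (min_width=12, slack=6)
Line 10: ['chapter', 'content'] (min_width=15, slack=3)
Line 11: ['content'] (min_width=7, slack=11)
Total lines: 11

Answer: 11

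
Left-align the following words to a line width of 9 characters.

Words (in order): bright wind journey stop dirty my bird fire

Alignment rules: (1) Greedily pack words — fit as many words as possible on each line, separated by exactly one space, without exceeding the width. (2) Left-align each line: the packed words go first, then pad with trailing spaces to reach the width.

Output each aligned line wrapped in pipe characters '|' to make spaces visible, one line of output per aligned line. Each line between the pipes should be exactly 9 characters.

Line 1: ['bright'] (min_width=6, slack=3)
Line 2: ['wind'] (min_width=4, slack=5)
Line 3: ['journey'] (min_width=7, slack=2)
Line 4: ['stop'] (min_width=4, slack=5)
Line 5: ['dirty', 'my'] (min_width=8, slack=1)
Line 6: ['bird', 'fire'] (min_width=9, slack=0)

Answer: |bright   |
|wind     |
|journey  |
|stop     |
|dirty my |
|bird fire|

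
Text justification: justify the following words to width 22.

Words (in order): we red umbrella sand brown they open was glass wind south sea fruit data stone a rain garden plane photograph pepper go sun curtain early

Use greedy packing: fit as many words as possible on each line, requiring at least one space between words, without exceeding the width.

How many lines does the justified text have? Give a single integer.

Line 1: ['we', 'red', 'umbrella', 'sand'] (min_width=20, slack=2)
Line 2: ['brown', 'they', 'open', 'was'] (min_width=19, slack=3)
Line 3: ['glass', 'wind', 'south', 'sea'] (min_width=20, slack=2)
Line 4: ['fruit', 'data', 'stone', 'a'] (min_width=18, slack=4)
Line 5: ['rain', 'garden', 'plane'] (min_width=17, slack=5)
Line 6: ['photograph', 'pepper', 'go'] (min_width=20, slack=2)
Line 7: ['sun', 'curtain', 'early'] (min_width=17, slack=5)
Total lines: 7

Answer: 7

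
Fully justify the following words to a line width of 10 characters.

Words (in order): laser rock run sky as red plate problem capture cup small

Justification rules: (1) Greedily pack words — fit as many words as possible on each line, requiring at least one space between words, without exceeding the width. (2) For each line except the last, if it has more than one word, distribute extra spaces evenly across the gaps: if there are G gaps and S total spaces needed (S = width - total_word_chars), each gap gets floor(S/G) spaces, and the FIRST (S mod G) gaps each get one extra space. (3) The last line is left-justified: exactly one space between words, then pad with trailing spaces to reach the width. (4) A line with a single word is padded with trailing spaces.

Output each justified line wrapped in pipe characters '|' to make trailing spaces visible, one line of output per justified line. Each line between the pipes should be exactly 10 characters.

Line 1: ['laser', 'rock'] (min_width=10, slack=0)
Line 2: ['run', 'sky', 'as'] (min_width=10, slack=0)
Line 3: ['red', 'plate'] (min_width=9, slack=1)
Line 4: ['problem'] (min_width=7, slack=3)
Line 5: ['capture'] (min_width=7, slack=3)
Line 6: ['cup', 'small'] (min_width=9, slack=1)

Answer: |laser rock|
|run sky as|
|red  plate|
|problem   |
|capture   |
|cup small |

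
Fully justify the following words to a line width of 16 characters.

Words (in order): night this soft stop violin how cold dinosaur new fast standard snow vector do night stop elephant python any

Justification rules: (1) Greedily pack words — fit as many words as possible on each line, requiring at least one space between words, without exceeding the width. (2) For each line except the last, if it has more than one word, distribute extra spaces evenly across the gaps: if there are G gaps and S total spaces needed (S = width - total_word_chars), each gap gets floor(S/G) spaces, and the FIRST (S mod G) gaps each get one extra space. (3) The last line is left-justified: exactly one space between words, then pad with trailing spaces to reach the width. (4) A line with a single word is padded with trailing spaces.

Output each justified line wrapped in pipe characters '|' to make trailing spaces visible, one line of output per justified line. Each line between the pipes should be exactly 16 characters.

Answer: |night  this soft|
|stop  violin how|
|cold    dinosaur|
|new         fast|
|standard    snow|
|vector  do night|
|stop    elephant|
|python any      |

Derivation:
Line 1: ['night', 'this', 'soft'] (min_width=15, slack=1)
Line 2: ['stop', 'violin', 'how'] (min_width=15, slack=1)
Line 3: ['cold', 'dinosaur'] (min_width=13, slack=3)
Line 4: ['new', 'fast'] (min_width=8, slack=8)
Line 5: ['standard', 'snow'] (min_width=13, slack=3)
Line 6: ['vector', 'do', 'night'] (min_width=15, slack=1)
Line 7: ['stop', 'elephant'] (min_width=13, slack=3)
Line 8: ['python', 'any'] (min_width=10, slack=6)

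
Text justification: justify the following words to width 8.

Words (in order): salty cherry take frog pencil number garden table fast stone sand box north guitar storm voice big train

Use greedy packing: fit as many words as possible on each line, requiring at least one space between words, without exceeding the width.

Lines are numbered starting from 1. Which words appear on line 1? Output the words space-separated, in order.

Answer: salty

Derivation:
Line 1: ['salty'] (min_width=5, slack=3)
Line 2: ['cherry'] (min_width=6, slack=2)
Line 3: ['take'] (min_width=4, slack=4)
Line 4: ['frog'] (min_width=4, slack=4)
Line 5: ['pencil'] (min_width=6, slack=2)
Line 6: ['number'] (min_width=6, slack=2)
Line 7: ['garden'] (min_width=6, slack=2)
Line 8: ['table'] (min_width=5, slack=3)
Line 9: ['fast'] (min_width=4, slack=4)
Line 10: ['stone'] (min_width=5, slack=3)
Line 11: ['sand', 'box'] (min_width=8, slack=0)
Line 12: ['north'] (min_width=5, slack=3)
Line 13: ['guitar'] (min_width=6, slack=2)
Line 14: ['storm'] (min_width=5, slack=3)
Line 15: ['voice'] (min_width=5, slack=3)
Line 16: ['big'] (min_width=3, slack=5)
Line 17: ['train'] (min_width=5, slack=3)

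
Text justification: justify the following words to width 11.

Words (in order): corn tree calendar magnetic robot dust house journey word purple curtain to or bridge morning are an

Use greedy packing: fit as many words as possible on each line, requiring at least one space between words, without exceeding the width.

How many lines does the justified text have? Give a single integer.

Answer: 11

Derivation:
Line 1: ['corn', 'tree'] (min_width=9, slack=2)
Line 2: ['calendar'] (min_width=8, slack=3)
Line 3: ['magnetic'] (min_width=8, slack=3)
Line 4: ['robot', 'dust'] (min_width=10, slack=1)
Line 5: ['house'] (min_width=5, slack=6)
Line 6: ['journey'] (min_width=7, slack=4)
Line 7: ['word', 'purple'] (min_width=11, slack=0)
Line 8: ['curtain', 'to'] (min_width=10, slack=1)
Line 9: ['or', 'bridge'] (min_width=9, slack=2)
Line 10: ['morning', 'are'] (min_width=11, slack=0)
Line 11: ['an'] (min_width=2, slack=9)
Total lines: 11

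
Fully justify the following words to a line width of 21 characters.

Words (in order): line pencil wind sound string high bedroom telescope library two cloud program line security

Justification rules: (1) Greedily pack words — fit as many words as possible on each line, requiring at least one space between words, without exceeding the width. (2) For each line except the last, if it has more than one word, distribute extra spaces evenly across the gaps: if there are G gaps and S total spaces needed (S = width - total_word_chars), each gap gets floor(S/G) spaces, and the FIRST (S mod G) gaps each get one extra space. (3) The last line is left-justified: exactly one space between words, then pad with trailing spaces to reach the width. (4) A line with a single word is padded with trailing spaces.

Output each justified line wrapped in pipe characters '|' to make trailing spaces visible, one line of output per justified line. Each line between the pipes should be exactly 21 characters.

Line 1: ['line', 'pencil', 'wind'] (min_width=16, slack=5)
Line 2: ['sound', 'string', 'high'] (min_width=17, slack=4)
Line 3: ['bedroom', 'telescope'] (min_width=17, slack=4)
Line 4: ['library', 'two', 'cloud'] (min_width=17, slack=4)
Line 5: ['program', 'line', 'security'] (min_width=21, slack=0)

Answer: |line    pencil   wind|
|sound   string   high|
|bedroom     telescope|
|library   two   cloud|
|program line security|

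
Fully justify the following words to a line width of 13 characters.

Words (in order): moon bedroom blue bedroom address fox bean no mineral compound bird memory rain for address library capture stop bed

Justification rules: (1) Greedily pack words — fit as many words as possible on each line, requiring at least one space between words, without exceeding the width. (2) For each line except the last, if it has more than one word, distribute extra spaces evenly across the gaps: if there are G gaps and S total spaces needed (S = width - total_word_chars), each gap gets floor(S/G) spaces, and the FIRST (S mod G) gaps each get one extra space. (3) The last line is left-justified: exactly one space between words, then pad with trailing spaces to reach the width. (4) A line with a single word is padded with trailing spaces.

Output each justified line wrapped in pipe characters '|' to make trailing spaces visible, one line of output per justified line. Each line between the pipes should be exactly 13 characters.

Line 1: ['moon', 'bedroom'] (min_width=12, slack=1)
Line 2: ['blue', 'bedroom'] (min_width=12, slack=1)
Line 3: ['address', 'fox'] (min_width=11, slack=2)
Line 4: ['bean', 'no'] (min_width=7, slack=6)
Line 5: ['mineral'] (min_width=7, slack=6)
Line 6: ['compound', 'bird'] (min_width=13, slack=0)
Line 7: ['memory', 'rain'] (min_width=11, slack=2)
Line 8: ['for', 'address'] (min_width=11, slack=2)
Line 9: ['library'] (min_width=7, slack=6)
Line 10: ['capture', 'stop'] (min_width=12, slack=1)
Line 11: ['bed'] (min_width=3, slack=10)

Answer: |moon  bedroom|
|blue  bedroom|
|address   fox|
|bean       no|
|mineral      |
|compound bird|
|memory   rain|
|for   address|
|library      |
|capture  stop|
|bed          |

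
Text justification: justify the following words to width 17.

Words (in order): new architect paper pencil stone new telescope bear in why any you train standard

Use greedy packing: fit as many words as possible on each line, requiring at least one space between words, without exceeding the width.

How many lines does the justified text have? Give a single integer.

Answer: 6

Derivation:
Line 1: ['new', 'architect'] (min_width=13, slack=4)
Line 2: ['paper', 'pencil'] (min_width=12, slack=5)
Line 3: ['stone', 'new'] (min_width=9, slack=8)
Line 4: ['telescope', 'bear', 'in'] (min_width=17, slack=0)
Line 5: ['why', 'any', 'you', 'train'] (min_width=17, slack=0)
Line 6: ['standard'] (min_width=8, slack=9)
Total lines: 6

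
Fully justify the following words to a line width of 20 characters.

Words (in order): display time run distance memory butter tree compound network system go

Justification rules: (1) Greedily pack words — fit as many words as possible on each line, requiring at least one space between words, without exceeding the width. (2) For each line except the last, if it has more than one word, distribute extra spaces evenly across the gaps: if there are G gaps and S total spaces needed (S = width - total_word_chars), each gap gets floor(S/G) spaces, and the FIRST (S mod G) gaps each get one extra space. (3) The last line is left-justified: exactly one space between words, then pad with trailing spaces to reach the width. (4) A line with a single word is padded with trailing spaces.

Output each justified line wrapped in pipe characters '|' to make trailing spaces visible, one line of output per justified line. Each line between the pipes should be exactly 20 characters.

Line 1: ['display', 'time', 'run'] (min_width=16, slack=4)
Line 2: ['distance', 'memory'] (min_width=15, slack=5)
Line 3: ['butter', 'tree', 'compound'] (min_width=20, slack=0)
Line 4: ['network', 'system', 'go'] (min_width=17, slack=3)

Answer: |display   time   run|
|distance      memory|
|butter tree compound|
|network system go   |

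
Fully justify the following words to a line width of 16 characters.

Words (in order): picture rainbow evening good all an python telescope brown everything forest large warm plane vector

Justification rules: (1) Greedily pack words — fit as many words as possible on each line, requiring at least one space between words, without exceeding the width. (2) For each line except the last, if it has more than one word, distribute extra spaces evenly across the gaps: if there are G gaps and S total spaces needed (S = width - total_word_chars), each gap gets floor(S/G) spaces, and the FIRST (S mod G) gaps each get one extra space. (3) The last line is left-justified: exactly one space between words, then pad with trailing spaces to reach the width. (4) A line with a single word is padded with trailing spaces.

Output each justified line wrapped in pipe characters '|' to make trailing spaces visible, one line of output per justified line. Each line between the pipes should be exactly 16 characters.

Line 1: ['picture', 'rainbow'] (min_width=15, slack=1)
Line 2: ['evening', 'good', 'all'] (min_width=16, slack=0)
Line 3: ['an', 'python'] (min_width=9, slack=7)
Line 4: ['telescope', 'brown'] (min_width=15, slack=1)
Line 5: ['everything'] (min_width=10, slack=6)
Line 6: ['forest', 'large'] (min_width=12, slack=4)
Line 7: ['warm', 'plane'] (min_width=10, slack=6)
Line 8: ['vector'] (min_width=6, slack=10)

Answer: |picture  rainbow|
|evening good all|
|an        python|
|telescope  brown|
|everything      |
|forest     large|
|warm       plane|
|vector          |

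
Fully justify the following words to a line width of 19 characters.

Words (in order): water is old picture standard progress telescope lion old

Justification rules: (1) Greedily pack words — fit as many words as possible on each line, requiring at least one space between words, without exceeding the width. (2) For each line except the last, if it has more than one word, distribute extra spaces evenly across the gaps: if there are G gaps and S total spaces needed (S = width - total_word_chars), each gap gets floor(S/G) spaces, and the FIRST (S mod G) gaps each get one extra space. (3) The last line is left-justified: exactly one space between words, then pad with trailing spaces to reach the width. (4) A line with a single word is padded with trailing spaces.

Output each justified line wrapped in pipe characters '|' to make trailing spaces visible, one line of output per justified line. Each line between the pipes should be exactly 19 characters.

Line 1: ['water', 'is', 'old'] (min_width=12, slack=7)
Line 2: ['picture', 'standard'] (min_width=16, slack=3)
Line 3: ['progress', 'telescope'] (min_width=18, slack=1)
Line 4: ['lion', 'old'] (min_width=8, slack=11)

Answer: |water     is    old|
|picture    standard|
|progress  telescope|
|lion old           |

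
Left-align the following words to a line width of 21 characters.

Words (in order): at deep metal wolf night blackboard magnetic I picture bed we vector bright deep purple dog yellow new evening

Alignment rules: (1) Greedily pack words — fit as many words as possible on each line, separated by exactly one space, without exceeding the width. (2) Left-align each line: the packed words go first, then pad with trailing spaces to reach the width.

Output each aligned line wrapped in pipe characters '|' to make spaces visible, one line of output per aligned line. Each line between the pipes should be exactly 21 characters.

Answer: |at deep metal wolf   |
|night blackboard     |
|magnetic I picture   |
|bed we vector bright |
|deep purple dog      |
|yellow new evening   |

Derivation:
Line 1: ['at', 'deep', 'metal', 'wolf'] (min_width=18, slack=3)
Line 2: ['night', 'blackboard'] (min_width=16, slack=5)
Line 3: ['magnetic', 'I', 'picture'] (min_width=18, slack=3)
Line 4: ['bed', 'we', 'vector', 'bright'] (min_width=20, slack=1)
Line 5: ['deep', 'purple', 'dog'] (min_width=15, slack=6)
Line 6: ['yellow', 'new', 'evening'] (min_width=18, slack=3)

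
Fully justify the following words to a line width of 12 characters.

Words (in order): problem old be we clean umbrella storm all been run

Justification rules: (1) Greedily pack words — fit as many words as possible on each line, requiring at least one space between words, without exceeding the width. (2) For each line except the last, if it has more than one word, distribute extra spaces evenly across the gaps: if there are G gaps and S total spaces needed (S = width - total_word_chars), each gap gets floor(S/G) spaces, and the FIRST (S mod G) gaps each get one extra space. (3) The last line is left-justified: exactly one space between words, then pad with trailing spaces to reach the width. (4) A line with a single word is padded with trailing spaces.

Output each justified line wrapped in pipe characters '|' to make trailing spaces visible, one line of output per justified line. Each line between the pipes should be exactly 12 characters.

Answer: |problem  old|
|be  we clean|
|umbrella    |
|storm    all|
|been run    |

Derivation:
Line 1: ['problem', 'old'] (min_width=11, slack=1)
Line 2: ['be', 'we', 'clean'] (min_width=11, slack=1)
Line 3: ['umbrella'] (min_width=8, slack=4)
Line 4: ['storm', 'all'] (min_width=9, slack=3)
Line 5: ['been', 'run'] (min_width=8, slack=4)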